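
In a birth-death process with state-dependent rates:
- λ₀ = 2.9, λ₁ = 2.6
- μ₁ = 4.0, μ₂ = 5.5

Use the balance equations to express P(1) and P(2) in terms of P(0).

Balance equations:
State 0: λ₀P₀ = μ₁P₁ → P₁ = (λ₀/μ₁)P₀ = (2.9/4.0)P₀ = 0.7250P₀
State 1: P₂ = (λ₀λ₁)/(μ₁μ₂)P₀ = (2.9×2.6)/(4.0×5.5)P₀ = 0.3427P₀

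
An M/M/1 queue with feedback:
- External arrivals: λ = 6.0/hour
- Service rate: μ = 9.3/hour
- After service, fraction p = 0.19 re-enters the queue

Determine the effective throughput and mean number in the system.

Effective arrival rate: λ_eff = λ/(1-p) = 6.0/(1-0.19) = 6.0/0.81 = 7.4074
ρ = λ_eff/μ = 7.4074/9.3 = 0.796495
L = ρ/(1-ρ) = 0.796495/(1-0.796495) = 3.9139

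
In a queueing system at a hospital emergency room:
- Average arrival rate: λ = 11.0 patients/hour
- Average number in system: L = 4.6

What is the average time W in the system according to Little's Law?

Little's Law: L = λW, so W = L/λ
W = 4.6/11.0 = 0.4182 hours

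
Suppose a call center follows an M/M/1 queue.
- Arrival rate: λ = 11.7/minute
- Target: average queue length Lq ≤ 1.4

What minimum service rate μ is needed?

For M/M/1: Lq = λ²/(μ(μ-λ))
Need Lq ≤ 1.4, i.e. μ(μ-λ) ≥ λ²/1.4
μ² - 11.7μ - 136.89/1.4 ≥ 0  →  μ² - 11.7μ - 97.77857 ≥ 0
Quadratic formula (positive root): μ = [λ + √(λ² + 4×97.77857)]/2
Discriminant: 136.89 + 4×97.77857 = 528.0043, √528.0043 = 22.9783
μ ≥ (11.7 + 22.9783)/2 = 17.3392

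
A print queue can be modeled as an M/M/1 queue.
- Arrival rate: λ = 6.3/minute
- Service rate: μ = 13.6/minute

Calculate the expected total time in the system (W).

First, compute utilization: ρ = λ/μ = 6.3/13.6 = 0.4632
For M/M/1: W = 1/(μ-λ)
W = 1/(13.6-6.3) = 1/7.30
W = 0.1370 minutes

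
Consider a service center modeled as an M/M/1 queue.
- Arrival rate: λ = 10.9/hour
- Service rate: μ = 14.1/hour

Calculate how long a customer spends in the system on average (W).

First, compute utilization: ρ = λ/μ = 10.9/14.1 = 0.7730
For M/M/1: W = 1/(μ-λ)
W = 1/(14.1-10.9) = 1/3.20
W = 0.3125 hours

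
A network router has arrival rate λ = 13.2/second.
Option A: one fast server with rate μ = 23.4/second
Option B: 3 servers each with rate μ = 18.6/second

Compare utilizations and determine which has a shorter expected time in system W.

Option A: single server μ = 23.4 (M/M/1)
  ρ_A = 13.2/23.4 = 0.5641
  W_A = 1/(μ-λ) = 1/(23.4-13.2) = 1/10.20 = 0.09804

Option B: 3 servers μ = 18.6 (M/M/3)
  ρ_B = λ/(cμ) = 13.2/(3×18.6) = 0.2366
  Offered load a = λ/μ = cρ = 13.2/18.6 = 0.7097
  P₀ = [ Σₙ₌₀^2 aⁿ/n! + a^3/(3!(1-ρ)) ]⁻¹
  Σ = a^0/0! + a^1/1! + a^2/2! = 1.0000 + 0.7097 + 0.2518 = 1.9615
  a^3/(3!(1-ρ)) = 0.3574/(6 × 0.7634) = 0.07803
  P₀ = 1/(1.9615 + 0.07803) = 0.4903
  Lq = P₀·a^3·ρ / (3!(1-ρ)²) = 0.49031 × 0.35742 × 0.23656 / (6 × 0.58284) = 0.01185
  Wq_B = Lq/λ = 0.011855/13.2 = 0.0008981
  W_B = Wq_B + 1/μ = 0.0008981 + 0.05376 = 0.05466

Since W_B = 0.05466 < W_A = 0.09804, Option B (multiple servers) has the shorter time in system.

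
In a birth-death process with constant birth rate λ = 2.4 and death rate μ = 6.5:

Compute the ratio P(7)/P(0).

For constant rates: P(n)/P(0) = (λ/μ)^n
P(7)/P(0) = (2.4/6.5)^7 = 0.36923^7 = 0.0009356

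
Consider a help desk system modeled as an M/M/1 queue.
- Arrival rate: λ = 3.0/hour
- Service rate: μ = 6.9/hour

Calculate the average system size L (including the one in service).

ρ = λ/μ = 3.0/6.9 = 0.4348
For M/M/1: L = λ/(μ-λ)
L = 3.0/(6.9-3.0) = 3.0/3.90
L = 0.7692 tickets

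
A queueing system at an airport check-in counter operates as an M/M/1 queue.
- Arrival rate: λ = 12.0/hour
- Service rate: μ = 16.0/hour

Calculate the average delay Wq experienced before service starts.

First, compute utilization: ρ = λ/μ = 12.0/16.0 = 0.7500
For M/M/1: Wq = λ/(μ(μ-λ))
Wq = 12.0/(16.0 × (16.0-12.0))
Wq = 12.0/(16.0 × 4.00)
Wq = 0.1875 hours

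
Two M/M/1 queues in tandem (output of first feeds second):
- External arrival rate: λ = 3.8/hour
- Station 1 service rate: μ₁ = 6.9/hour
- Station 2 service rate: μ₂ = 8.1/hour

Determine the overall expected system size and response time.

By Jackson's theorem, each station behaves as independent M/M/1.
Station 1: ρ₁ = 3.8/6.9 = 0.5507, L₁ = ρ₁/(1-ρ₁) = λ/(μ₁-λ) = 3.8/3.10 = 1.2258
Station 2: ρ₂ = 3.8/8.1 = 0.4691, L₂ = ρ₂/(1-ρ₂) = λ/(μ₂-λ) = 3.8/4.30 = 0.8837
Total: L = L₁ + L₂ = 1.2258 + 0.8837 = 2.1095
W = L/λ = 2.1095/3.8 = 0.5551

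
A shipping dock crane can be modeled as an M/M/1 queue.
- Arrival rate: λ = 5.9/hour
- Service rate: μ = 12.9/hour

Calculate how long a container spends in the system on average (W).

First, compute utilization: ρ = λ/μ = 5.9/12.9 = 0.4574
For M/M/1: W = 1/(μ-λ)
W = 1/(12.9-5.9) = 1/7.00
W = 0.1429 hours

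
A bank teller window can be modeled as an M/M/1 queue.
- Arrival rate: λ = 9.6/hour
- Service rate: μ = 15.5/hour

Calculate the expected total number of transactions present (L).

ρ = λ/μ = 9.6/15.5 = 0.6194
For M/M/1: L = λ/(μ-λ)
L = 9.6/(15.5-9.6) = 9.6/5.90
L = 1.6271 transactions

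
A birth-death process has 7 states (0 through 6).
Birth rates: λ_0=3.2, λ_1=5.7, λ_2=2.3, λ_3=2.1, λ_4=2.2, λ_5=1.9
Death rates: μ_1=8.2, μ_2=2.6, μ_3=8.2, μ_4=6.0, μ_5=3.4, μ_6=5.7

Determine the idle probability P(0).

Ratios P(n)/P(0) = (λ₀···λₙ₋₁)/(μ₁···μₙ):
P(1)/P(0) = (3.2)/(8.2) = 0.3902
P(2)/P(0) = (3.2×5.7)/(8.2×2.6) = 0.8555
P(3)/P(0) = (3.2×5.7×2.3)/(8.2×2.6×8.2) = 0.2400
P(4)/P(0) = (3.2×5.7×2.3×2.1)/(8.2×2.6×8.2×6.0) = 0.08399
P(5)/P(0) = (3.2×5.7×2.3×2.1×2.2)/(8.2×2.6×8.2×6.0×3.4) = 0.05435
P(6)/P(0) = (3.2×5.7×2.3×2.1×2.2×1.9)/(8.2×2.6×8.2×6.0×3.4×5.7) = 0.01812

Normalization: ∑ P(n) = 1
P(0) × (1.0000 + 0.3902 + 0.8555 + 0.2400 + 0.08399 + 0.05435 + 0.01812) = 1
P(0) × 2.6422 = 1
P(0) = 1/2.6422 = 0.3785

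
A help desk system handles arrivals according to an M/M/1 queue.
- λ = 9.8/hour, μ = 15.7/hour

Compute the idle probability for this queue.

ρ = λ/μ = 9.8/15.7 = 0.6242
P(0) = 1 - ρ = 1 - 0.6242 = 0.3758
The server is idle 37.58% of the time.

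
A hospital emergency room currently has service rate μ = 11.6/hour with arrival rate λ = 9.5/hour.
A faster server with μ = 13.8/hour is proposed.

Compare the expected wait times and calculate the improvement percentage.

System 1: ρ₁ = 9.5/11.6 = 0.8190, W₁ = 1/(11.6-9.5) = 0.47619
System 2: ρ₂ = 9.5/13.8 = 0.6884, W₂ = 1/(13.8-9.5) = 0.23256
Improvement: (W₁-W₂)/W₁ = (0.47619-0.23256)/0.47619 = 51.16%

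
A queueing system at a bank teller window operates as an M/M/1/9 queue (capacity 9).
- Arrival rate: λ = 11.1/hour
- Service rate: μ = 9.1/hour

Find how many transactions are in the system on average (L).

ρ = λ/μ = 11.1/9.1 = 1.2197802
P₀ = (1-ρ)/(1-ρ^(K+1)) = (1-1.2197802)/(1-1.2197802^10) = -0.21978/-6.2915 = 0.03493
P_K = P₀×ρ^K = 0.03493 × 1.2197802^9 = 0.03493 × 5.9777 = 0.2088
L = ρ[1 - (K+1)ρ^K + Kρ^(K+1)] / [(1-ρ)(1-ρ^(K+1))]
L = 1.2197802 × (1 - 10×5.977701 + 9×7.291482) / ((1 - 1.2197802) × (1 - 7.291482)) = 6.0395 transactions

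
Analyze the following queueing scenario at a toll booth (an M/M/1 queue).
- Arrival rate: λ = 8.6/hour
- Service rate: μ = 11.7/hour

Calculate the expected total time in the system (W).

First, compute utilization: ρ = λ/μ = 8.6/11.7 = 0.7350
For M/M/1: W = 1/(μ-λ)
W = 1/(11.7-8.6) = 1/3.10
W = 0.3226 hours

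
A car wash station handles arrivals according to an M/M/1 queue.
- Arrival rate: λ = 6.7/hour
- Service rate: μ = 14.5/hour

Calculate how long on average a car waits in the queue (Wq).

First, compute utilization: ρ = λ/μ = 6.7/14.5 = 0.4621
For M/M/1: Wq = λ/(μ(μ-λ))
Wq = 6.7/(14.5 × (14.5-6.7))
Wq = 6.7/(14.5 × 7.80)
Wq = 0.05924 hours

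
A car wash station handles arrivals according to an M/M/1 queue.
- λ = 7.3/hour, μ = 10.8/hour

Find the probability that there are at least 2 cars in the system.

ρ = λ/μ = 7.3/10.8 = 0.67593
P(N ≥ n) = ρⁿ
P(N ≥ 2) = 0.67593^2
P(N ≥ 2) = 0.4569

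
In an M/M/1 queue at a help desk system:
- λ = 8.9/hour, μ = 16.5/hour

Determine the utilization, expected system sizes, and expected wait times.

Step 1: ρ = λ/μ = 8.9/16.5 = 0.5394
Step 2: L = λ/(μ-λ) = 8.9/7.60 = 1.1711
Step 3: Lq = λ²/(μ(μ-λ)) = 79.21/(16.5×7.60) = 0.6317
Step 4: W = 1/(μ-λ) = 1/7.60 = 0.13158
Step 5: Wq = λ/(μ(μ-λ)) = 8.9/(16.5×7.60) = 0.07097
Step 6: P(0) = 1-ρ = 0.4606
Verify: L = λW = 8.9×0.13158 = 1.1711 ✔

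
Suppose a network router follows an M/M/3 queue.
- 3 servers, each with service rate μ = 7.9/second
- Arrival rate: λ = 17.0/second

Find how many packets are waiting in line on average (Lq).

Traffic intensity: ρ = λ/(cμ) = 17.0/(3×7.9) = 0.7173
Since ρ = 0.7173 < 1, system is stable.
Offered load a = λ/μ = cρ = 17.0/7.9 = 2.1519
P₀ = [ Σₙ₌₀^2 aⁿ/n! + a^3/(3!(1-ρ)) ]⁻¹
Σ = a^0/0! + a^1/1! + a^2/2! = 1.0000 + 2.1519 + 2.3153 = 5.4672
a^3/(3!(1-ρ)) = 9.9647/(6 × 0.2827) = 5.8747
P₀ = 1/(5.4672 + 5.8747) = 0.08817
Lq = P₀·a^3·ρ / (3!(1-ρ)²) = 0.088168 × 9.9647 × 0.71730 / (6 × 0.079920) = 1.3142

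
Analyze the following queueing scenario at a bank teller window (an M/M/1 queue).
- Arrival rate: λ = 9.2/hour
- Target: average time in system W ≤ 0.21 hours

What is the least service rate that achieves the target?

For M/M/1: W = 1/(μ-λ)
Need W ≤ 0.21, so 1/(μ-λ) ≤ 0.21
μ - λ ≥ 1/0.21 = 4.7619
μ ≥ 9.2 + 4.7619 = 13.9619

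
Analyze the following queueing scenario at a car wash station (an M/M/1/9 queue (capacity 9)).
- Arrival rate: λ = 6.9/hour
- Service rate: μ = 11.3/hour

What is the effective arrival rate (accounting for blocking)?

ρ = λ/μ = 6.9/11.3 = 0.61062
P₀ = (1-ρ)/(1-ρ^(K+1)) = (1-0.61062)/(1-0.61062^10) = 0.3894/0.9928 = 0.3922
P_K = P₀×ρ^K = 0.39221 × 0.61062^9 = 0.39221 × 0.011802 = 0.004629
λ_eff = λ(1-P_K) = 6.9 × (1 - 0.004629) = 6.9 × 0.99537 = 6.8681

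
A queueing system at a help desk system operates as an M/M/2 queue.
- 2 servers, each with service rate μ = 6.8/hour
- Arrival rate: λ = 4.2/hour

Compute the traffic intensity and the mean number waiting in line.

Traffic intensity: ρ = λ/(cμ) = 4.2/(2×6.8) = 0.3088
Since ρ = 0.3088 < 1, system is stable.
Offered load a = λ/μ = cρ = 4.2/6.8 = 0.6176
P₀ = [ Σₙ₌₀^1 aⁿ/n! + a^2/(2!(1-ρ)) ]⁻¹
Σ = a^0/0! + a^1/1! = 1.0000 + 0.6176 = 1.6176
a^2/(2!(1-ρ)) = 0.3815/(2 × 0.6912) = 0.2760
P₀ = 1/(1.6176 + 0.2760) = 0.5281
Lq = P₀·a^2·ρ / (2!(1-ρ)²) = 0.5281 × 0.3815 × 0.3088 / (2 × 0.4777) = 0.06512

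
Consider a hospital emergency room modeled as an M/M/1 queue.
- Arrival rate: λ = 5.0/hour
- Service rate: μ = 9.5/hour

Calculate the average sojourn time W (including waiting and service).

First, compute utilization: ρ = λ/μ = 5.0/9.5 = 0.5263
For M/M/1: W = 1/(μ-λ)
W = 1/(9.5-5.0) = 1/4.50
W = 0.2222 hours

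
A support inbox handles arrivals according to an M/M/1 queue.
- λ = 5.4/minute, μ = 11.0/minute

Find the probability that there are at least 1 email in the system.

ρ = λ/μ = 5.4/11.0 = 0.4909
P(N ≥ n) = ρⁿ
P(N ≥ 1) = 0.4909^1
P(N ≥ 1) = 0.4909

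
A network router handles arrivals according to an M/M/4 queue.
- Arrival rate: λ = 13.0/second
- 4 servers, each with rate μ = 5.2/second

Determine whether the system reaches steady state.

Stability requires ρ = λ/(cμ) < 1
ρ = 13.0/(4 × 5.2) = 13.0/20.80 = 0.6250
Since 0.6250 < 1, the system is STABLE.
The servers are busy 62.50% of the time.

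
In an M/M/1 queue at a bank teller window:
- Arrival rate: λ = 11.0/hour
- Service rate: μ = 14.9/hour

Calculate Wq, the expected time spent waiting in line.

First, compute utilization: ρ = λ/μ = 11.0/14.9 = 0.7383
For M/M/1: Wq = λ/(μ(μ-λ))
Wq = 11.0/(14.9 × (14.9-11.0))
Wq = 11.0/(14.9 × 3.90)
Wq = 0.1893 hours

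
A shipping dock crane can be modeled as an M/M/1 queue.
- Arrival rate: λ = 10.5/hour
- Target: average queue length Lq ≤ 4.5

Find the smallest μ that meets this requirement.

For M/M/1: Lq = λ²/(μ(μ-λ))
Need Lq ≤ 4.5, i.e. μ(μ-λ) ≥ λ²/4.5
μ² - 10.5μ - 110.25/4.5 ≥ 0  →  μ² - 10.5μ - 24.5000 ≥ 0
Quadratic formula (positive root): μ = [λ + √(λ² + 4×24.5000)]/2
Discriminant: 110.25 + 4×24.5000 = 208.2500, √208.2500 = 14.43087
μ ≥ (10.5 + 14.43087)/2 = 12.4654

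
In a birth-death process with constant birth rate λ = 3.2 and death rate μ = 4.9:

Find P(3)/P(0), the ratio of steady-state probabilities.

For constant rates: P(n)/P(0) = (λ/μ)^n
P(3)/P(0) = (3.2/4.9)^3 = 0.65306^3 = 0.2785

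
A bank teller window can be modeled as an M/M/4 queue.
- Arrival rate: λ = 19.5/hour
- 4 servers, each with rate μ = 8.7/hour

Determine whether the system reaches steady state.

Stability requires ρ = λ/(cμ) < 1
ρ = 19.5/(4 × 8.7) = 19.5/34.80 = 0.5603
Since 0.5603 < 1, the system is STABLE.
The servers are busy 56.03% of the time.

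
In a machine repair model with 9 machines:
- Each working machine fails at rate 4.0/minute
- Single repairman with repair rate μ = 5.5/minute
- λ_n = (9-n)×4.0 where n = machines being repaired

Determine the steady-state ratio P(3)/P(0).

P(3)/P(0) = ∏_{i=0}^{3-1} λ_i/μ_{i+1}
= (9-0)×4.0/5.5 × (9-1)×4.0/5.5 × (9-2)×4.0/5.5
= 193.8753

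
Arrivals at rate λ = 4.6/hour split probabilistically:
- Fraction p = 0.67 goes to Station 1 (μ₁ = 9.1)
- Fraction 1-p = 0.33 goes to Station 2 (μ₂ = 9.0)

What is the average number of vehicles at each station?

Effective rates: λ₁ = 4.6×0.67 = 3.082, λ₂ = 4.6×0.33 = 1.518
Station 1: ρ₁ = 3.082/9.1 = 0.33868, L₁ = ρ₁/(1-ρ₁) = 0.33868/(1-0.33868) = 0.5121
Station 2: ρ₂ = 1.518/9.0 = 0.1687, L₂ = ρ₂/(1-ρ₂) = 0.1687/(1-0.1687) = 0.2029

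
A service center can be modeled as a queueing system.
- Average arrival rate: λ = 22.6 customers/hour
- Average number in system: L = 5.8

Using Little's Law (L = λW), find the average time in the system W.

Little's Law: L = λW, so W = L/λ
W = 5.8/22.6 = 0.2566 hours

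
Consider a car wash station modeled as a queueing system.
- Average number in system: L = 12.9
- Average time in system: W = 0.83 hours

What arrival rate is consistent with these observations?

Little's Law: L = λW, so λ = L/W
λ = 12.9/0.83 = 15.5422 cars/hour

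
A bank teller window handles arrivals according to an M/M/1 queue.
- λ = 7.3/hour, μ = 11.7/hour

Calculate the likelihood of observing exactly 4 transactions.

ρ = λ/μ = 7.3/11.7 = 0.6239
P(n) = (1-ρ)ρⁿ
P(4) = (1-0.6239) × 0.6239^4
P(4) = 0.37610 × 0.15152
P(4) = 0.05699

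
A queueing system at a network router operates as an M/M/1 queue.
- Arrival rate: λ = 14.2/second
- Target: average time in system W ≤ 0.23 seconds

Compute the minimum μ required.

For M/M/1: W = 1/(μ-λ)
Need W ≤ 0.23, so 1/(μ-λ) ≤ 0.23
μ - λ ≥ 1/0.23 = 4.3478
μ ≥ 14.2 + 4.3478 = 18.5478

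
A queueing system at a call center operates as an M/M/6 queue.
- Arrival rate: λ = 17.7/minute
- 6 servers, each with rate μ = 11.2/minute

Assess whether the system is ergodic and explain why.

Stability requires ρ = λ/(cμ) < 1
ρ = 17.7/(6 × 11.2) = 17.7/67.20 = 0.2634
Since 0.2634 < 1, the system is STABLE.
The servers are busy 26.34% of the time.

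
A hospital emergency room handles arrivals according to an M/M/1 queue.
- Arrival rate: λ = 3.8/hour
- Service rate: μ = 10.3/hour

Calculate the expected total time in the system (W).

First, compute utilization: ρ = λ/μ = 3.8/10.3 = 0.3689
For M/M/1: W = 1/(μ-λ)
W = 1/(10.3-3.8) = 1/6.50
W = 0.1538 hours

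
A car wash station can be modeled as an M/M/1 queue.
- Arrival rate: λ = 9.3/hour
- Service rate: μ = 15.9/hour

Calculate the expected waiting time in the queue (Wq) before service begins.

First, compute utilization: ρ = λ/μ = 9.3/15.9 = 0.5849
For M/M/1: Wq = λ/(μ(μ-λ))
Wq = 9.3/(15.9 × (15.9-9.3))
Wq = 9.3/(15.9 × 6.60)
Wq = 0.08862 hours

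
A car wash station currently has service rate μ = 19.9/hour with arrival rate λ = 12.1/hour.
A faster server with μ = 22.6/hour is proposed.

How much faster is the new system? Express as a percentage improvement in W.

System 1: ρ₁ = 12.1/19.9 = 0.6080, W₁ = 1/(19.9-12.1) = 0.1282
System 2: ρ₂ = 12.1/22.6 = 0.5354, W₂ = 1/(22.6-12.1) = 0.09524
Improvement: (W₁-W₂)/W₁ = (0.1282-0.09524)/0.1282 = 25.71%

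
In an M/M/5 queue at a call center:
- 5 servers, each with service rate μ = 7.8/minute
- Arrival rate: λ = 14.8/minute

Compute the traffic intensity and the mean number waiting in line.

Traffic intensity: ρ = λ/(cμ) = 14.8/(5×7.8) = 0.3795
Since ρ = 0.3795 < 1, system is stable.
Offered load a = λ/μ = cρ = 14.8/7.8 = 1.8974
P₀ = [ Σₙ₌₀^4 aⁿ/n! + a^5/(5!(1-ρ)) ]⁻¹
Σ = a^0/0! + a^1/1! + a^2/2! + a^3/3! + a^4/4! = 1.00000 + 1.89744 + 1.80013 + 1.13854 + 0.540079 = 6.3762
a^5/(5!(1-ρ)) = 24.5944/(120 × 0.6205) = 0.3303
P₀ = 1/(6.3762 + 0.3303) = 0.1491
Lq = P₀·a^5·ρ / (5!(1-ρ)²) = 0.1491 × 24.5944 × 0.3795 / (120 × 0.3850) = 0.03012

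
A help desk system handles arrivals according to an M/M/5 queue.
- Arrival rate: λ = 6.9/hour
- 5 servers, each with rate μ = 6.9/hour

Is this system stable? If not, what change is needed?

Stability requires ρ = λ/(cμ) < 1
ρ = 6.9/(5 × 6.9) = 6.9/34.50 = 0.2000
Since 0.2000 < 1, the system is STABLE.
The servers are busy 20.00% of the time.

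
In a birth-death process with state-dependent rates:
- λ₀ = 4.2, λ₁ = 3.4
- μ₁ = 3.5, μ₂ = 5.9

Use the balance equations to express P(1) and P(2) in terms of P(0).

Balance equations:
State 0: λ₀P₀ = μ₁P₁ → P₁ = (λ₀/μ₁)P₀ = (4.2/3.5)P₀ = 1.2000P₀
State 1: P₂ = (λ₀λ₁)/(μ₁μ₂)P₀ = (4.2×3.4)/(3.5×5.9)P₀ = 0.6915P₀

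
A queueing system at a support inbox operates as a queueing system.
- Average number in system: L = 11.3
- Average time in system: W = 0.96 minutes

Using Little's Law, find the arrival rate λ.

Little's Law: L = λW, so λ = L/W
λ = 11.3/0.96 = 11.7708 emails/minute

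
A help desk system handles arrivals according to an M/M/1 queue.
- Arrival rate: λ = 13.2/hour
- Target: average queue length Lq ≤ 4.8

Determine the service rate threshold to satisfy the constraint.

For M/M/1: Lq = λ²/(μ(μ-λ))
Need Lq ≤ 4.8, i.e. μ(μ-λ) ≥ λ²/4.8
μ² - 13.2μ - 174.24/4.8 ≥ 0  →  μ² - 13.2μ - 36.3000 ≥ 0
Quadratic formula (positive root): μ = [λ + √(λ² + 4×36.3000)]/2
Discriminant: 174.24 + 4×36.3000 = 319.4400, √319.4400 = 17.87288
μ ≥ (13.2 + 17.87288)/2 = 15.5364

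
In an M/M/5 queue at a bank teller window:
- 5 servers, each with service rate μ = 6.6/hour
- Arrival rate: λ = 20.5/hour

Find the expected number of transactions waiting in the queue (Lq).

Traffic intensity: ρ = λ/(cμ) = 20.5/(5×6.6) = 0.6212
Since ρ = 0.6212 < 1, system is stable.
Offered load a = λ/μ = cρ = 20.5/6.6 = 3.1061
P₀ = [ Σₙ₌₀^4 aⁿ/n! + a^5/(5!(1-ρ)) ]⁻¹
Σ = a^0/0! + a^1/1! + a^2/2! + a^3/3! + a^4/4! = 1.0000 + 3.1061 + 4.8238 + 4.9943 + 3.8782 = 17.8024
a^5/(5!(1-ρ)) = 289.1010/(120 × 0.37879) = 6.3602
P₀ = 1/(17.8024 + 6.3602) = 0.04139
Lq = P₀·a^5·ρ / (5!(1-ρ)²) = 0.04139 × 289.1010 × 0.6212 / (120 × 0.1435) = 0.4317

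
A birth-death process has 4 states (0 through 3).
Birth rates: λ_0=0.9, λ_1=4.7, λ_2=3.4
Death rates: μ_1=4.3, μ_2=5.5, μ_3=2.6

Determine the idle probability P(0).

Ratios P(n)/P(0) = (λ₀···λₙ₋₁)/(μ₁···μₙ):
P(1)/P(0) = (0.9)/(4.3) = 0.2093
P(2)/P(0) = (0.9×4.7)/(4.3×5.5) = 0.1789
P(3)/P(0) = (0.9×4.7×3.4)/(4.3×5.5×2.6) = 0.2339

Normalization: ∑ P(n) = 1
P(0) × (1.0000 + 0.2093 + 0.1789 + 0.2339) = 1
P(0) × 1.6221 = 1
P(0) = 1/1.6221 = 0.6165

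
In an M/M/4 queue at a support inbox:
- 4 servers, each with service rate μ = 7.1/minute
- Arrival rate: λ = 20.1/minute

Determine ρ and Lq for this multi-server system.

Traffic intensity: ρ = λ/(cμ) = 20.1/(4×7.1) = 0.7077
Since ρ = 0.7077 < 1, system is stable.
Offered load a = λ/μ = cρ = 20.1/7.1 = 2.8310
P₀ = [ Σₙ₌₀^3 aⁿ/n! + a^4/(4!(1-ρ)) ]⁻¹
Σ = a^0/0! + a^1/1! + a^2/2! + a^3/3! = 1.0000 + 2.8310 + 4.0072 + 3.7815 = 11.6197
a^4/(4!(1-ρ)) = 64.23191/(24 × 0.2922535) = 9.1576
P₀ = 1/(11.6197 + 9.1576) = 0.04813
Lq = P₀·a^4·ρ / (4!(1-ρ)²) = 0.048130 × 64.2319 × 0.70775 / (24 × 0.085412) = 1.0674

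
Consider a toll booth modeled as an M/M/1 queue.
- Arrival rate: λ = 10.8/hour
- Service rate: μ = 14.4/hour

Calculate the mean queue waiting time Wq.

First, compute utilization: ρ = λ/μ = 10.8/14.4 = 0.7500
For M/M/1: Wq = λ/(μ(μ-λ))
Wq = 10.8/(14.4 × (14.4-10.8))
Wq = 10.8/(14.4 × 3.60)
Wq = 0.2083 hours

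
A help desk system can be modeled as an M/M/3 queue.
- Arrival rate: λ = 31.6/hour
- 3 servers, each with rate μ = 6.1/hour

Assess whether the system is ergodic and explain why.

Stability requires ρ = λ/(cμ) < 1
ρ = 31.6/(3 × 6.1) = 31.6/18.30 = 1.7268
Since 1.7268 ≥ 1, the system is UNSTABLE.
Need c > λ/μ = 31.6/6.1 = 5.18.
Minimum servers needed: c = 6.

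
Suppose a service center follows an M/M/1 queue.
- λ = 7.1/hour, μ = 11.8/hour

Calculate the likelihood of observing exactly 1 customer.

ρ = λ/μ = 7.1/11.8 = 0.6017
P(n) = (1-ρ)ρⁿ
P(1) = (1-0.6017) × 0.6017^1
P(1) = 0.3983 × 0.6017
P(1) = 0.2397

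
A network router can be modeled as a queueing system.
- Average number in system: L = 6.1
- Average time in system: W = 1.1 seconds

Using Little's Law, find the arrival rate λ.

Little's Law: L = λW, so λ = L/W
λ = 6.1/1.1 = 5.5455 packets/second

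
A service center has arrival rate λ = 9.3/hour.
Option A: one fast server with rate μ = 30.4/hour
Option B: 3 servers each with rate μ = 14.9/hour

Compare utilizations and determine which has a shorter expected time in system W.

Option A: single server μ = 30.4 (M/M/1)
  ρ_A = 9.3/30.4 = 0.3059
  W_A = 1/(μ-λ) = 1/(30.4-9.3) = 1/21.10 = 0.04739

Option B: 3 servers μ = 14.9 (M/M/3)
  ρ_B = λ/(cμ) = 9.3/(3×14.9) = 0.2081
  Offered load a = λ/μ = cρ = 9.3/14.9 = 0.6242
  P₀ = [ Σₙ₌₀^2 aⁿ/n! + a^3/(3!(1-ρ)) ]⁻¹
  Σ = a^0/0! + a^1/1! + a^2/2! = 1.000000 + 0.6241611 + 0.1947885 = 1.8189
  a^3/(3!(1-ρ)) = 0.24316/(6 × 0.79195) = 0.05117
  P₀ = 1/(1.8189 + 0.05117) = 0.5347
  Lq = P₀·a^3·ρ / (3!(1-ρ)²) = 0.53472 × 0.24316 × 0.20805 / (6 × 0.62718) = 0.007189
  Wq_B = Lq/λ = 0.0071887/9.3 = 0.00077298
  W_B = Wq_B + 1/μ = 0.00077298 + 0.067114 = 0.06789

Since W_A = 0.04739 < W_B = 0.06789, Option A (single fast server) has the shorter time in system.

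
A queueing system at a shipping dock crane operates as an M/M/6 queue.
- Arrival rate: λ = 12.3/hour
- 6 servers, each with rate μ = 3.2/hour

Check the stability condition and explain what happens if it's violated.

Stability requires ρ = λ/(cμ) < 1
ρ = 12.3/(6 × 3.2) = 12.3/19.20 = 0.6406
Since 0.6406 < 1, the system is STABLE.
The servers are busy 64.06% of the time.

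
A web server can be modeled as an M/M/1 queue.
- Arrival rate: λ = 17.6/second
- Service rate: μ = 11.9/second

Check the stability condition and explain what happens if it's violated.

Stability requires ρ = λ/(cμ) < 1
ρ = 17.6/(1 × 11.9) = 17.6/11.90 = 1.4790
Since 1.4790 ≥ 1, the system is UNSTABLE.
Queue grows without bound. Need μ > λ = 17.6.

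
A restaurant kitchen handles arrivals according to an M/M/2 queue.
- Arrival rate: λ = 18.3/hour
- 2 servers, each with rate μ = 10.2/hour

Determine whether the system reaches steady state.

Stability requires ρ = λ/(cμ) < 1
ρ = 18.3/(2 × 10.2) = 18.3/20.40 = 0.8971
Since 0.8971 < 1, the system is STABLE.
The servers are busy 89.71% of the time.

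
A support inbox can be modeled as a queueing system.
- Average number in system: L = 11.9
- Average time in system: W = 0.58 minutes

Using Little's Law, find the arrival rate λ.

Little's Law: L = λW, so λ = L/W
λ = 11.9/0.58 = 20.5172 emails/minute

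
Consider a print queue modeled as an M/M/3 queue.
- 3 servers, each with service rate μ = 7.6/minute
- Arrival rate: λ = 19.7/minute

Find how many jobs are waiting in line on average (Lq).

Traffic intensity: ρ = λ/(cμ) = 19.7/(3×7.6) = 0.8640
Since ρ = 0.8640 < 1, system is stable.
Offered load a = λ/μ = cρ = 19.7/7.6 = 2.5921
P₀ = [ Σₙ₌₀^2 aⁿ/n! + a^3/(3!(1-ρ)) ]⁻¹
Σ = a^0/0! + a^1/1! + a^2/2! = 1.0000 + 2.5921 + 3.3595 = 6.9516
a^3/(3!(1-ρ)) = 17.4164/(6 × 0.135965) = 21.3491
P₀ = 1/(6.9516 + 21.3491) = 0.03533
Lq = P₀·a^3·ρ / (3!(1-ρ)²) = 0.0353348 × 17.4164 × 0.864035 / (6 × 0.0184865) = 4.7939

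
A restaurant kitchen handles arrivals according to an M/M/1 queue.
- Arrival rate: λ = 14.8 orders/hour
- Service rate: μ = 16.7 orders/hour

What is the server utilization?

Server utilization: ρ = λ/μ
ρ = 14.8/16.7 = 0.8862
The server is busy 88.62% of the time.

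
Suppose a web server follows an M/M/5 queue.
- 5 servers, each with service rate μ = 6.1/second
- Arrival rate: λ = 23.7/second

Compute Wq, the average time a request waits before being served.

Traffic intensity: ρ = λ/(cμ) = 23.7/(5×6.1) = 0.7770
Since ρ = 0.7770 < 1, system is stable.
Offered load a = λ/μ = cρ = 23.7/6.1 = 3.8852
P₀ = [ Σₙ₌₀^4 aⁿ/n! + a^5/(5!(1-ρ)) ]⁻¹
Σ = a^0/0! + a^1/1! + a^2/2! + a^3/3! + a^4/4! = 1.0000 + 3.8852 + 7.5476 + 9.7747 + 9.4943 = 31.7018
a^5/(5!(1-ρ)) = 885.3043/(120 × 0.222951) = 33.0904
P₀ = 1/(31.7018 + 33.0904) = 0.01543
Lq = P₀·a^5·ρ / (5!(1-ρ)²) = 0.015434 × 885.3043 × 0.77705 / (120 × 0.049707) = 1.7800
Wq = Lq/λ = 1.7800/23.7 = 0.07511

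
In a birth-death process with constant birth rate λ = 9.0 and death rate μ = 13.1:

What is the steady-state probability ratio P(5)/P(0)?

For constant rates: P(n)/P(0) = (λ/μ)^n
P(5)/P(0) = (9.0/13.1)^5 = 0.68702^5 = 0.1531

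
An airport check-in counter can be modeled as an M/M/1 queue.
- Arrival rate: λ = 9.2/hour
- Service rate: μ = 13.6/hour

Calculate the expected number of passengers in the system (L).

ρ = λ/μ = 9.2/13.6 = 0.6765
For M/M/1: L = λ/(μ-λ)
L = 9.2/(13.6-9.2) = 9.2/4.40
L = 2.0909 passengers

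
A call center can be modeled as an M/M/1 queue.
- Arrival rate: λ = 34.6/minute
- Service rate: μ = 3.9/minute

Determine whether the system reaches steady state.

Stability requires ρ = λ/(cμ) < 1
ρ = 34.6/(1 × 3.9) = 34.6/3.90 = 8.8718
Since 8.8718 ≥ 1, the system is UNSTABLE.
Queue grows without bound. Need μ > λ = 34.6.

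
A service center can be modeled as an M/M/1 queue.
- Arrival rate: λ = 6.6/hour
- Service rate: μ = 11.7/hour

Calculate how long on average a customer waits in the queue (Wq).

First, compute utilization: ρ = λ/μ = 6.6/11.7 = 0.5641
For M/M/1: Wq = λ/(μ(μ-λ))
Wq = 6.6/(11.7 × (11.7-6.6))
Wq = 6.6/(11.7 × 5.10)
Wq = 0.1106 hours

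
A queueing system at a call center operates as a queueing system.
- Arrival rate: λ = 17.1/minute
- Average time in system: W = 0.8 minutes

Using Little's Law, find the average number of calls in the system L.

Little's Law: L = λW
L = 17.1 × 0.8 = 13.6800 calls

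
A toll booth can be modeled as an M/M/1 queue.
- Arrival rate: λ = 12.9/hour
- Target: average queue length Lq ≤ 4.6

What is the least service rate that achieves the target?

For M/M/1: Lq = λ²/(μ(μ-λ))
Need Lq ≤ 4.6, i.e. μ(μ-λ) ≥ λ²/4.6
μ² - 12.9μ - 166.41/4.6 ≥ 0  →  μ² - 12.9μ - 36.176087 ≥ 0
Quadratic formula (positive root): μ = [λ + √(λ² + 4×36.176087)]/2
Discriminant: 166.41 + 4×36.176087 = 311.1143, √311.1143 = 17.6384
μ ≥ (12.9 + 17.6384)/2 = 15.2692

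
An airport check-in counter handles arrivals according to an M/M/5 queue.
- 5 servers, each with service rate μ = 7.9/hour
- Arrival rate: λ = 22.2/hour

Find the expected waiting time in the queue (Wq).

Traffic intensity: ρ = λ/(cμ) = 22.2/(5×7.9) = 0.5620
Since ρ = 0.5620 < 1, system is stable.
Offered load a = λ/μ = cρ = 22.2/7.9 = 2.8101
P₀ = [ Σₙ₌₀^4 aⁿ/n! + a^5/(5!(1-ρ)) ]⁻¹
Σ = a^0/0! + a^1/1! + a^2/2! + a^3/3! + a^4/4! = 1.00000 + 2.81013 + 3.94841 + 3.69851 + 2.59832 = 14.0554
a^5/(5!(1-ρ)) = 175.2385/(120 × 0.43797) = 3.3343
P₀ = 1/(14.0554 + 3.3343) = 0.05751
Lq = P₀·a^5·ρ / (5!(1-ρ)²) = 0.0575056 × 175.2385 × 0.562025 / (120 × 0.191822) = 0.2460
Wq = Lq/λ = 0.2460/22.2 = 0.01108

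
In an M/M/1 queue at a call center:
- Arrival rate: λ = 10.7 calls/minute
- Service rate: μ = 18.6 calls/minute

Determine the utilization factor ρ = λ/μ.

Server utilization: ρ = λ/μ
ρ = 10.7/18.6 = 0.5753
The server is busy 57.53% of the time.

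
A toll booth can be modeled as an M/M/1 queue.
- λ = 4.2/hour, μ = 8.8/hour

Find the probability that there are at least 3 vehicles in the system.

ρ = λ/μ = 4.2/8.8 = 0.4773
P(N ≥ n) = ρⁿ
P(N ≥ 3) = 0.4773^3
P(N ≥ 3) = 0.1087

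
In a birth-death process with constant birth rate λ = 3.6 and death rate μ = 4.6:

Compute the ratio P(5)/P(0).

For constant rates: P(n)/P(0) = (λ/μ)^n
P(5)/P(0) = (3.6/4.6)^5 = 0.7826^5 = 0.2936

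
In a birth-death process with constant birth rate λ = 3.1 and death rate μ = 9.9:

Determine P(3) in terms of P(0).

For constant rates: P(n)/P(0) = (λ/μ)^n
P(3)/P(0) = (3.1/9.9)^3 = 0.31313^3 = 0.03070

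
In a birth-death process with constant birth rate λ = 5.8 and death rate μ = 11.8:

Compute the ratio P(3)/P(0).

For constant rates: P(n)/P(0) = (λ/μ)^n
P(3)/P(0) = (5.8/11.8)^3 = 0.49153^3 = 0.1188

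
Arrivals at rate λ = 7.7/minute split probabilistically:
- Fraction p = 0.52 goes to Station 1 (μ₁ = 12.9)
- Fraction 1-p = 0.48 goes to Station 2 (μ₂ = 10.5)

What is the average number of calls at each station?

Effective rates: λ₁ = 7.7×0.52 = 4.004, λ₂ = 7.7×0.48 = 3.696
Station 1: ρ₁ = 4.004/12.9 = 0.3104, L₁ = ρ₁/(1-ρ₁) = 0.3104/(1-0.3104) = 0.4501
Station 2: ρ₂ = 3.696/10.5 = 0.3520, L₂ = ρ₂/(1-ρ₂) = 0.3520/(1-0.3520) = 0.5432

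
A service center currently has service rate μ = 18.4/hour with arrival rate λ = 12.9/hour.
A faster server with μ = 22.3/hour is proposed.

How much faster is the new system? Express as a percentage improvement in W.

System 1: ρ₁ = 12.9/18.4 = 0.7011, W₁ = 1/(18.4-12.9) = 0.18182
System 2: ρ₂ = 12.9/22.3 = 0.5785, W₂ = 1/(22.3-12.9) = 0.10638
Improvement: (W₁-W₂)/W₁ = (0.18182-0.10638)/0.18182 = 41.49%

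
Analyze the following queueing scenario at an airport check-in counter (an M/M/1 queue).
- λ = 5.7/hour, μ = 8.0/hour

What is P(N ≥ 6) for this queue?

ρ = λ/μ = 5.7/8.0 = 0.7125
P(N ≥ n) = ρⁿ
P(N ≥ 6) = 0.7125^6
P(N ≥ 6) = 0.1308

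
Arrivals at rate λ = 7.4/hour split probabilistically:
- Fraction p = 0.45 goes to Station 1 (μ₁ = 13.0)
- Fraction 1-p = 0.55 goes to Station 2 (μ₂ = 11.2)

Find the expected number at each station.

Effective rates: λ₁ = 7.4×0.45 = 3.33, λ₂ = 7.4×0.55 = 4.07
Station 1: ρ₁ = 3.33/13.0 = 0.2562, L₁ = ρ₁/(1-ρ₁) = 0.2562/(1-0.2562) = 0.3444
Station 2: ρ₂ = 4.07/11.2 = 0.3634, L₂ = ρ₂/(1-ρ₂) = 0.3634/(1-0.3634) = 0.5708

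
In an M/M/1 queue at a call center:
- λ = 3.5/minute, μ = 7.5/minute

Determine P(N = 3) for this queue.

ρ = λ/μ = 3.5/7.5 = 0.46667
P(n) = (1-ρ)ρⁿ
P(3) = (1-0.46667) × 0.46667^3
P(3) = 0.53333 × 0.10163
P(3) = 0.05420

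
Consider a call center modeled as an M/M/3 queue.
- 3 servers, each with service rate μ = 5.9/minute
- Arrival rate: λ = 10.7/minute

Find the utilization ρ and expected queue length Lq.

Traffic intensity: ρ = λ/(cμ) = 10.7/(3×5.9) = 0.6045
Since ρ = 0.6045 < 1, system is stable.
Offered load a = λ/μ = cρ = 10.7/5.9 = 1.8136
P₀ = [ Σₙ₌₀^2 aⁿ/n! + a^3/(3!(1-ρ)) ]⁻¹
Σ = a^0/0! + a^1/1! + a^2/2! = 1.0000 + 1.8136 + 1.6445 = 4.4581
a^3/(3!(1-ρ)) = 5.9648/(6 × 0.39548) = 2.5137
P₀ = 1/(4.4581 + 2.5137) = 0.1434
Lq = P₀·a^3·ρ / (3!(1-ρ)²) = 0.143435 × 5.96479 × 0.604520 / (6 × 0.156405) = 0.5511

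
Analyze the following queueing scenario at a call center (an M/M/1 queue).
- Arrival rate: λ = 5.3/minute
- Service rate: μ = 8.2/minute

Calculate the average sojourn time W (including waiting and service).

First, compute utilization: ρ = λ/μ = 5.3/8.2 = 0.6463
For M/M/1: W = 1/(μ-λ)
W = 1/(8.2-5.3) = 1/2.90
W = 0.3448 minutes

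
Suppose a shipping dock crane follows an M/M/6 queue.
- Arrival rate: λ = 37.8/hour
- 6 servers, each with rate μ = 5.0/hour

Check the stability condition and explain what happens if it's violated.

Stability requires ρ = λ/(cμ) < 1
ρ = 37.8/(6 × 5.0) = 37.8/30.00 = 1.2600
Since 1.2600 ≥ 1, the system is UNSTABLE.
Need c > λ/μ = 37.8/5.0 = 7.56.
Minimum servers needed: c = 8.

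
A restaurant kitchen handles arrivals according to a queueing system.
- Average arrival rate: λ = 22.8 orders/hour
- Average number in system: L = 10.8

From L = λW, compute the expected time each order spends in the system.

Little's Law: L = λW, so W = L/λ
W = 10.8/22.8 = 0.4737 hours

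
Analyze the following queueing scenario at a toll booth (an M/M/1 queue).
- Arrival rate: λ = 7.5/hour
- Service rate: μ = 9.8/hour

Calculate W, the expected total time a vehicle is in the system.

First, compute utilization: ρ = λ/μ = 7.5/9.8 = 0.7653
For M/M/1: W = 1/(μ-λ)
W = 1/(9.8-7.5) = 1/2.30
W = 0.4348 hours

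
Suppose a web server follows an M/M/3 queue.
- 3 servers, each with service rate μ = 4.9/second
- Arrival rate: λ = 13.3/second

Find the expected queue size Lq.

Traffic intensity: ρ = λ/(cμ) = 13.3/(3×4.9) = 0.9048
Since ρ = 0.9048 < 1, system is stable.
Offered load a = λ/μ = cρ = 13.3/4.9 = 2.7143
P₀ = [ Σₙ₌₀^2 aⁿ/n! + a^3/(3!(1-ρ)) ]⁻¹
Σ = a^0/0! + a^1/1! + a^2/2! = 1.0000 + 2.7143 + 3.6837 = 7.3980
a^3/(3!(1-ρ)) = 19.9971/(6 × 0.0952381) = 34.9949
P₀ = 1/(7.3980 + 34.9949) = 0.02359
Lq = P₀·a^3·ρ / (3!(1-ρ)²) = 0.023589 × 19.9971 × 0.90476 / (6 × 0.0090703) = 7.8422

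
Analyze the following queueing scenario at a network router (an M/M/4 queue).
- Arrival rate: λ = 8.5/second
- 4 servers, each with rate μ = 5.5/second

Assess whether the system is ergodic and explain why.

Stability requires ρ = λ/(cμ) < 1
ρ = 8.5/(4 × 5.5) = 8.5/22.00 = 0.3864
Since 0.3864 < 1, the system is STABLE.
The servers are busy 38.64% of the time.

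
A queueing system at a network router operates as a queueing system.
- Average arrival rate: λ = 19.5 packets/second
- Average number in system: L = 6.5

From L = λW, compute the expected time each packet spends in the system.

Little's Law: L = λW, so W = L/λ
W = 6.5/19.5 = 0.3333 seconds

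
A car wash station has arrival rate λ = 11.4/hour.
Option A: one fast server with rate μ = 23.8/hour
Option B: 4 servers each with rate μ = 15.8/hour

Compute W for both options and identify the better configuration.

Option A: single server μ = 23.8 (M/M/1)
  ρ_A = 11.4/23.8 = 0.4790
  W_A = 1/(μ-λ) = 1/(23.8-11.4) = 1/12.40 = 0.08065

Option B: 4 servers μ = 15.8 (M/M/4)
  ρ_B = λ/(cμ) = 11.4/(4×15.8) = 0.1804
  Offered load a = λ/μ = cρ = 11.4/15.8 = 0.7215
  P₀ = [ Σₙ₌₀^3 aⁿ/n! + a^4/(4!(1-ρ)) ]⁻¹
  Σ = a^0/0! + a^1/1! + a^2/2! + a^3/3! = 1.0000 + 0.7215 + 0.2603 + 0.06260 = 2.0444
  a^4/(4!(1-ρ)) = 0.2710/(24 × 0.8196) = 0.01378
  P₀ = 1/(2.0444 + 0.01378) = 0.4859
  Lq = P₀·a^4·ρ / (4!(1-ρ)²) = 0.4859 × 0.2710 × 0.1804 / (24 × 0.6718) = 0.001473
  Wq_B = Lq/λ = 0.001473/11.4 = 0.0001292
  W_B = Wq_B + 1/μ = 0.0001292 + 0.06329 = 0.06342

Since W_B = 0.06342 < W_A = 0.08065, Option B (multiple servers) has the shorter time in system.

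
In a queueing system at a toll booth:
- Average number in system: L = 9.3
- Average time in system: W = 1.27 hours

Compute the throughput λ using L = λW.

Little's Law: L = λW, so λ = L/W
λ = 9.3/1.27 = 7.3228 vehicles/hour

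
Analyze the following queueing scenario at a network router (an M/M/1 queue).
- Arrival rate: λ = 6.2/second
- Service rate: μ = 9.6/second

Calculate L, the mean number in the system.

ρ = λ/μ = 6.2/9.6 = 0.6458
For M/M/1: L = λ/(μ-λ)
L = 6.2/(9.6-6.2) = 6.2/3.40
L = 1.8235 packets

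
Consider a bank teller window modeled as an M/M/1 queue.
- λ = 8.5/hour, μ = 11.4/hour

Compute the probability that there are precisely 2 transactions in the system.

ρ = λ/μ = 8.5/11.4 = 0.7456
P(n) = (1-ρ)ρⁿ
P(2) = (1-0.7456) × 0.7456^2
P(2) = 0.2544 × 0.5559
P(2) = 0.1414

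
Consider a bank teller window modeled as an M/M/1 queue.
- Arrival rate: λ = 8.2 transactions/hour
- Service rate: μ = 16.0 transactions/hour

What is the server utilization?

Server utilization: ρ = λ/μ
ρ = 8.2/16.0 = 0.5125
The server is busy 51.25% of the time.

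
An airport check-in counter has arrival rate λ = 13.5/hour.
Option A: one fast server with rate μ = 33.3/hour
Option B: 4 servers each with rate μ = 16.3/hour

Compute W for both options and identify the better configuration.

Option A: single server μ = 33.3 (M/M/1)
  ρ_A = 13.5/33.3 = 0.4054
  W_A = 1/(μ-λ) = 1/(33.3-13.5) = 1/19.80 = 0.05051

Option B: 4 servers μ = 16.3 (M/M/4)
  ρ_B = λ/(cμ) = 13.5/(4×16.3) = 0.2071
  Offered load a = λ/μ = cρ = 13.5/16.3 = 0.8282
  P₀ = [ Σₙ₌₀^3 aⁿ/n! + a^4/(4!(1-ρ)) ]⁻¹
  Σ = a^0/0! + a^1/1! + a^2/2! + a^3/3! = 1.0000 + 0.8282 + 0.3430 + 0.09469 = 2.2659
  a^4/(4!(1-ρ)) = 0.4705/(24 × 0.7929) = 0.02472
  P₀ = 1/(2.2659 + 0.02472) = 0.4366
  Lq = P₀·a^4·ρ / (4!(1-ρ)²) = 0.4366 × 0.4705 × 0.2071 / (24 × 0.6288) = 0.002819
  Wq_B = Lq/λ = 0.002819/13.5 = 0.0002088
  W_B = Wq_B + 1/μ = 0.0002088 + 0.06135 = 0.06156

Since W_A = 0.05051 < W_B = 0.06156, Option A (single fast server) has the shorter time in system.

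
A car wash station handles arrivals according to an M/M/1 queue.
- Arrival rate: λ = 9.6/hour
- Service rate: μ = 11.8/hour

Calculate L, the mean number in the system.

ρ = λ/μ = 9.6/11.8 = 0.8136
For M/M/1: L = λ/(μ-λ)
L = 9.6/(11.8-9.6) = 9.6/2.20
L = 4.3636 cars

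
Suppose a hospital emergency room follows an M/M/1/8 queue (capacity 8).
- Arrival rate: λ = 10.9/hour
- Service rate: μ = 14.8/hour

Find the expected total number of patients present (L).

ρ = λ/μ = 10.9/14.8 = 0.73649
P₀ = (1-ρ)/(1-ρ^(K+1)) = (1-0.73649)/(1-0.73649^9) = 0.2635/0.9362 = 0.2815
P_K = P₀×ρ^K = 0.28145 × 0.73649^8 = 0.28145 × 0.086564 = 0.02436
L = ρ[1 - (K+1)ρ^K + Kρ^(K+1)] / [(1-ρ)(1-ρ^(K+1))]
L = 0.73649 × (1 - 9×0.08656 + 8×0.06375) / ((1 - 0.73649) × (1 - 0.06375)) = 2.1821 patients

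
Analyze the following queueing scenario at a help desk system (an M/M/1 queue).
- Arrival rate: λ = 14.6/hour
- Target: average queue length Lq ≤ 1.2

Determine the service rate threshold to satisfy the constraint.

For M/M/1: Lq = λ²/(μ(μ-λ))
Need Lq ≤ 1.2, i.e. μ(μ-λ) ≥ λ²/1.2
μ² - 14.6μ - 213.16/1.2 ≥ 0  →  μ² - 14.6μ - 177.63333 ≥ 0
Quadratic formula (positive root): μ = [λ + √(λ² + 4×177.63333)]/2
Discriminant: 213.16 + 4×177.63333 = 923.6933, √923.6933 = 30.3923
μ ≥ (14.6 + 30.3923)/2 = 22.4962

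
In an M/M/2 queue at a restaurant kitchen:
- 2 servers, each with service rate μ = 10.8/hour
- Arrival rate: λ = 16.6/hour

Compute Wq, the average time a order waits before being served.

Traffic intensity: ρ = λ/(cμ) = 16.6/(2×10.8) = 0.7685
Since ρ = 0.7685 < 1, system is stable.
Offered load a = λ/μ = cρ = 16.6/10.8 = 1.5370
P₀ = [ Σₙ₌₀^1 aⁿ/n! + a^2/(2!(1-ρ)) ]⁻¹
Σ = a^0/0! + a^1/1! = 1.0000 + 1.5370 = 2.5370
a^2/(2!(1-ρ)) = 2.3625/(2 × 0.23148) = 5.1030
P₀ = 1/(2.5370 + 5.1030) = 0.1309
Lq = P₀·a^2·ρ / (2!(1-ρ)²) = 0.13089 × 2.3625 × 0.76852 / (2 × 0.053584) = 2.2175
Wq = Lq/λ = 2.2175/16.6 = 0.1336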